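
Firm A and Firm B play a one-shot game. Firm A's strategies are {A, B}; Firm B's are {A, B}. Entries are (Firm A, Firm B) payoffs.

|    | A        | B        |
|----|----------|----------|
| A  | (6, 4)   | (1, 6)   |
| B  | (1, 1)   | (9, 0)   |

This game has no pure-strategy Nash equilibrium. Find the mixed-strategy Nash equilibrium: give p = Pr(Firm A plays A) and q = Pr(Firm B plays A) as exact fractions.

In a mixed NE each player is indifferent between their pure strategies, so the opponent's mix sets the indifference.
Firm B indifferent between A and B: p·4 + (1−p)·1 = p·6 + (1−p)·0 ⟹ 1 + 3p = 0 + 6p ⟹ p = 1/3.
Firm A indifferent between A and B: q·6 + (1−q)·1 = q·1 + (1−q)·9 ⟹ 1 + 5q = 9 + (-8)q ⟹ q = 8/13.

p = 1/3, q = 8/13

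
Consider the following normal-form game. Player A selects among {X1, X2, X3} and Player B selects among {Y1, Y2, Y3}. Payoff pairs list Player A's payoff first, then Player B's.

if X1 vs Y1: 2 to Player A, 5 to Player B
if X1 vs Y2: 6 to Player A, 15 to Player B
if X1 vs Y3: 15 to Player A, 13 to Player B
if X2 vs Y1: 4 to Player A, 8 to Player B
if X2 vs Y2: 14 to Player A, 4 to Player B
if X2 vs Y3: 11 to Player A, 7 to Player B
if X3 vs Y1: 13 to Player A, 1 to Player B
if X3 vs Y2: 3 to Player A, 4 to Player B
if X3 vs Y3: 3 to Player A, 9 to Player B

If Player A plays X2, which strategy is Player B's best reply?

With Player A fixed at X2, Player B's payoffs are: Y1 → 8, Y2 → 4, Y3 → 7.
The maximum is 8, achieved by Y1.

Y1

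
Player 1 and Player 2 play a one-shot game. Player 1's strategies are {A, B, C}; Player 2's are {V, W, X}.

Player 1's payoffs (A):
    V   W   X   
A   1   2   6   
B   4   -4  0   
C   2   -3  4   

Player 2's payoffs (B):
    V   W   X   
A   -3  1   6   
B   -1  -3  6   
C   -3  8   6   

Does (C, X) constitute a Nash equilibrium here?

No

Holding Player 2 at X: Player 1 gets 4 from C but could get 6 by switching to A. Player 1 has a profitable deviation.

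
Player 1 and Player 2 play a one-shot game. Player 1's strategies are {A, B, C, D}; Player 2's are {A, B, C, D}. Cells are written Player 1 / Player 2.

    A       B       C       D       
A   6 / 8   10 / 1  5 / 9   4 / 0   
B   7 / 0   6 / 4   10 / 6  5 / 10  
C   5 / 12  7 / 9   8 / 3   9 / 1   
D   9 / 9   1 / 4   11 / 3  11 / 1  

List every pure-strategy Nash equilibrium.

Find each player's best response to every opponent strategy; NE are the intersections.
Player 1's best responses — vs A: D (payoff 9); vs B: A (payoff 10); vs C: D (payoff 11); vs D: D (payoff 11).
Player 2's best responses — vs A: C (payoff 9); vs B: D (payoff 10); vs C: A (payoff 12); vs D: A (payoff 9).
The only mutual best response is (D, A); neither player gains by switching there.

(D, A)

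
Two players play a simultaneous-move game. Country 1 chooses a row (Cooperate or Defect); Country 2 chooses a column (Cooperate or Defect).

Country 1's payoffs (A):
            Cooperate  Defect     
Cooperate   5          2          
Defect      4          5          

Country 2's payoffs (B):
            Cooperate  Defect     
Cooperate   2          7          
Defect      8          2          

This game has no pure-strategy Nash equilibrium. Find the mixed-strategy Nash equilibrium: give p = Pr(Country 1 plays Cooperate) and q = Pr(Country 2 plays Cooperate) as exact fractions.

p = 6/11, q = 3/4

In a mixed NE each player is indifferent between their pure strategies, so the opponent's mix sets the indifference.
Country 2 indifferent between Cooperate and Defect: p·2 + (1−p)·8 = p·7 + (1−p)·2 ⟹ 8 + (-6)p = 2 + 5p ⟹ p = 6/11.
Country 1 indifferent between Cooperate and Defect: q·5 + (1−q)·2 = q·4 + (1−q)·5 ⟹ 2 + 3q = 5 + (-1)q ⟹ q = 3/4.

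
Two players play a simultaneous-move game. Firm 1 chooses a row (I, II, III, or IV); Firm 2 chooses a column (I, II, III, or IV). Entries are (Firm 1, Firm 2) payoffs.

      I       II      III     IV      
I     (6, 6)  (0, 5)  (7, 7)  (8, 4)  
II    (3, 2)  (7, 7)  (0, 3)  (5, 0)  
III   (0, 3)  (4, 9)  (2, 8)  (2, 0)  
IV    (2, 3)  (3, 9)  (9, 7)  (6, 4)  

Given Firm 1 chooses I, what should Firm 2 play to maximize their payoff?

With Firm 1 fixed at I, Firm 2's payoffs are: I → 6, II → 5, III → 7, IV → 4.
The maximum is 7, achieved by III.

III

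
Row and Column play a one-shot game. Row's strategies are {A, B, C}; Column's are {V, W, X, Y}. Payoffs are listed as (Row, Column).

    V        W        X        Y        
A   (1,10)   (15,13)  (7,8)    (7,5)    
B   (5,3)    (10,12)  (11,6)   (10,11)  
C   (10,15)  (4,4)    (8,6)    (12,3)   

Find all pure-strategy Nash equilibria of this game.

A profile is a Nash equilibrium when each player is best-responding to the other.
Row's best responses — vs V: C (payoff 10); vs W: A (payoff 15); vs X: B (payoff 11); vs Y: C (payoff 12).
Column's best responses — vs A: W (payoff 13); vs B: W (payoff 12); vs C: V (payoff 15).
Mutual best responses occur at (A, W) and (C, V); at each, neither player gains by switching.

(A, W) and (C, V)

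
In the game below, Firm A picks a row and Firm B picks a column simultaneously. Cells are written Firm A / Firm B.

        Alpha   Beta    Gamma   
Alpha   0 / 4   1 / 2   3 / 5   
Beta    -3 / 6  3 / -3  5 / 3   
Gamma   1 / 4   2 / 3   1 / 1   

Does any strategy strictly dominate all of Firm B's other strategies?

A strategy is strictly dominant if it gives Firm B a strictly higher payoff than every other strategy, against every choice by the opponent.
Alpha is not dominant: against Alpha, Gamma gives 5 > 4.
Beta is not dominant: against Alpha, Alpha gives 4 > 2.
Gamma is not dominant: against Beta, Alpha gives 6 > 3.
No single strategy is best against every opponent action.

None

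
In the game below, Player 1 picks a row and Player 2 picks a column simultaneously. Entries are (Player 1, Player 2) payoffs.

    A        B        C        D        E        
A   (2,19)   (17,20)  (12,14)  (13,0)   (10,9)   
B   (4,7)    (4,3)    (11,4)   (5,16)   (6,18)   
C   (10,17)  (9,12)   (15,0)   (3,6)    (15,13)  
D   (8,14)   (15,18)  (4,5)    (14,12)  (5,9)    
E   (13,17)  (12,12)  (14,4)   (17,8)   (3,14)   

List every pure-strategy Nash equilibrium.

Find each player's best response to every opponent strategy; NE are the intersections.
Player 1's best responses — vs A: E (payoff 13); vs B: A (payoff 17); vs C: C (payoff 15); vs D: E (payoff 17); vs E: C (payoff 15).
Player 2's best responses — vs A: B (payoff 20); vs B: E (payoff 18); vs C: A (payoff 17); vs D: B (payoff 18); vs E: A (payoff 17).
Mutual best responses occur at (A, B) and (E, A); at each, neither player gains by switching.

(A, B) and (E, A)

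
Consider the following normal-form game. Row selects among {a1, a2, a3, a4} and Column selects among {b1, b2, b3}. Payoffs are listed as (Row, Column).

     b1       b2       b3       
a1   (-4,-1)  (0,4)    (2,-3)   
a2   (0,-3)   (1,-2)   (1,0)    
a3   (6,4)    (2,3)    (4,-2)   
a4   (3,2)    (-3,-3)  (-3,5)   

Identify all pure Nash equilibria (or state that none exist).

(a3, b1)

A profile is a Nash equilibrium when each player is best-responding to the other.
Row's best responses — vs b1: a3 (payoff 6); vs b2: a3 (payoff 2); vs b3: a3 (payoff 4).
Column's best responses — vs a1: b2 (payoff 4); vs a2: b3 (payoff 0); vs a3: b1 (payoff 4); vs a4: b3 (payoff 5).
The only mutual best response is (a3, b1); neither player gains by switching there.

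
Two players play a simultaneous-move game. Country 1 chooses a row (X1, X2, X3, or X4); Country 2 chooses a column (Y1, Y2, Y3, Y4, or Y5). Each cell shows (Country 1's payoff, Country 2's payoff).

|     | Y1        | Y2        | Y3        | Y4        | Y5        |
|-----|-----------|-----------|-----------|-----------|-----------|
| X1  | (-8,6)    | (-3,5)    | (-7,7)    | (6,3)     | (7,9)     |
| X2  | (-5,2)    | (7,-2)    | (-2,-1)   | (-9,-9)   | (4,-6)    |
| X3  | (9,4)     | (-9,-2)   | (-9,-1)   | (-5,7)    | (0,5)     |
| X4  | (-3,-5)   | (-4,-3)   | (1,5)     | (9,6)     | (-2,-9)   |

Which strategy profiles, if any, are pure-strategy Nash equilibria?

A profile is a Nash equilibrium when each player is best-responding to the other.
Country 1's best responses — vs Y1: X3 (payoff 9); vs Y2: X2 (payoff 7); vs Y3: X4 (payoff 1); vs Y4: X4 (payoff 9); vs Y5: X1 (payoff 7).
Country 2's best responses — vs X1: Y5 (payoff 9); vs X2: Y1 (payoff 2); vs X3: Y4 (payoff 7); vs X4: Y4 (payoff 6).
Mutual best responses occur at (X1, Y5) and (X4, Y4); at each, neither player gains by switching.

(X1, Y5) and (X4, Y4)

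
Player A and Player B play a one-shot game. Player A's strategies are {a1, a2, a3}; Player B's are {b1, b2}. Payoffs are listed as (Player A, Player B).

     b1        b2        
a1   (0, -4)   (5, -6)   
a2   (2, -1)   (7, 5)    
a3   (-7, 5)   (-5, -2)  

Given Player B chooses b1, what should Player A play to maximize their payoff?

a2

With Player B fixed at b1, Player A's payoffs are: a1 → 0, a2 → 2, a3 → -7.
The maximum is 2, achieved by a2.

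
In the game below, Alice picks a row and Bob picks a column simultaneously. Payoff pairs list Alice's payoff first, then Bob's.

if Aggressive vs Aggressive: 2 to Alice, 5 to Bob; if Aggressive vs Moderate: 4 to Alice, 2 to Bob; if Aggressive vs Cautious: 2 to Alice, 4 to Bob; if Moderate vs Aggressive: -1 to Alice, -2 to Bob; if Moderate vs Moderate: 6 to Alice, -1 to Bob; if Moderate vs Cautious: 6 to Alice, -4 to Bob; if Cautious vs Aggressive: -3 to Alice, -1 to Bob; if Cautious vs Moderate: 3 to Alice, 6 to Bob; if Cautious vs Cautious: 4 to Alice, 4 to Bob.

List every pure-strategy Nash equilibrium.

(Aggressive, Aggressive) and (Moderate, Moderate)

Find each player's best response to every opponent strategy; NE are the intersections.
Alice's best responses — vs Aggressive: Aggressive (payoff 2); vs Moderate: Moderate (payoff 6); vs Cautious: Moderate (payoff 6).
Bob's best responses — vs Aggressive: Aggressive (payoff 5); vs Moderate: Moderate (payoff -1); vs Cautious: Moderate (payoff 6).
Mutual best responses occur at (Aggressive, Aggressive) and (Moderate, Moderate); at each, neither player gains by switching.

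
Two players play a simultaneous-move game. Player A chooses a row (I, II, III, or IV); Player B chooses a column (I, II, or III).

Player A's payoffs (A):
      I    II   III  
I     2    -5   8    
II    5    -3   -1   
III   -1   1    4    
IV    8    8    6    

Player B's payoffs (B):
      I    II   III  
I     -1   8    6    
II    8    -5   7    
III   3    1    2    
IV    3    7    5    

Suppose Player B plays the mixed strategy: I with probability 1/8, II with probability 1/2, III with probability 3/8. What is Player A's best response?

IV

Compute Player A's expected payoff from each pure strategy against the given mix.
I: (1/8)·2 + (1/2)·(-5) + (3/8)·8 = 3/4
II: (1/8)·5 + (1/2)·(-3) + (3/8)·(-1) = -5/4
III: (1/8)·(-1) + (1/2)·1 + (3/8)·4 = 15/8
IV: (1/8)·8 + (1/2)·8 + (3/8)·6 = 29/4
Highest expected payoff is 29/4, from IV.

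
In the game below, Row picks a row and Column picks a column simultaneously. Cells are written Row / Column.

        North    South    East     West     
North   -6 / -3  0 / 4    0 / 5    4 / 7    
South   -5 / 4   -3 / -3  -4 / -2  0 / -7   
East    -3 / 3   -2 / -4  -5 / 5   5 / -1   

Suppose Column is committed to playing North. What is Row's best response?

With Column fixed at North, Row's payoffs are: North → -6, South → -5, East → -3.
The maximum is -3, achieved by East.

East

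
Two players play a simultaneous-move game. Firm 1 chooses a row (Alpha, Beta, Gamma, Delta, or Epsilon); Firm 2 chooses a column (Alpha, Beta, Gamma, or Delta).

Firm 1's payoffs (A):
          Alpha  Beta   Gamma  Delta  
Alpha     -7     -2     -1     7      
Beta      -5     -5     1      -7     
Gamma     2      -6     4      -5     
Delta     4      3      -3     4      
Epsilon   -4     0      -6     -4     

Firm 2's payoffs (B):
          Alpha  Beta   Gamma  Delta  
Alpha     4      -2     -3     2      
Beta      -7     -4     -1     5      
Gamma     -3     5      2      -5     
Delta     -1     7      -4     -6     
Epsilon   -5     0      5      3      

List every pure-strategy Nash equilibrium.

(Delta, Beta)

Check mutual best responses: a cell is a NE iff neither player can gain by unilaterally deviating.
Firm 1's best responses — vs Alpha: Delta (payoff 4); vs Beta: Delta (payoff 3); vs Gamma: Gamma (payoff 4); vs Delta: Alpha (payoff 7).
Firm 2's best responses — vs Alpha: Alpha (payoff 4); vs Beta: Delta (payoff 5); vs Gamma: Beta (payoff 5); vs Delta: Beta (payoff 7); vs Epsilon: Gamma (payoff 5).
The only mutual best response is (Delta, Beta); neither player gains by switching there.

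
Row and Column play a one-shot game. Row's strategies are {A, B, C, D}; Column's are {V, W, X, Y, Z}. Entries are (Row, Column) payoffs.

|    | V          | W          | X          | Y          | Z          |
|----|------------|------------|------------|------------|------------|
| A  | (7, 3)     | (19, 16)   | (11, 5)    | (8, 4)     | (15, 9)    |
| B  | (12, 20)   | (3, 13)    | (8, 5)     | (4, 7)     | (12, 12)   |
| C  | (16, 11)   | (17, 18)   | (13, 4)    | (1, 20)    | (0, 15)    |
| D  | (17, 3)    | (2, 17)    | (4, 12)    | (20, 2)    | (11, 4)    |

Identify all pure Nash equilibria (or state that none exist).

A profile is a Nash equilibrium when each player is best-responding to the other.
Row's best responses — vs V: D (payoff 17); vs W: A (payoff 19); vs X: C (payoff 13); vs Y: D (payoff 20); vs Z: A (payoff 15).
Column's best responses — vs A: W (payoff 16); vs B: V (payoff 20); vs C: Y (payoff 20); vs D: W (payoff 17).
The only mutual best response is (A, W); neither player gains by switching there.

(A, W)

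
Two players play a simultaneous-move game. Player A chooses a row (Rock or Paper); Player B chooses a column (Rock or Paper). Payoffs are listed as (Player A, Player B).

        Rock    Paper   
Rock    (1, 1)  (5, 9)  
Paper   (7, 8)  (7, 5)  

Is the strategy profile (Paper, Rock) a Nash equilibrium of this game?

Yes

Holding Player B at Rock: Player A gets 7 from Paper, versus 1 from Rock. No profitable deviation for Player A.
Holding Player A at Paper: Player B gets 8 from Rock, versus 5 from Paper. No profitable deviation for Player B either.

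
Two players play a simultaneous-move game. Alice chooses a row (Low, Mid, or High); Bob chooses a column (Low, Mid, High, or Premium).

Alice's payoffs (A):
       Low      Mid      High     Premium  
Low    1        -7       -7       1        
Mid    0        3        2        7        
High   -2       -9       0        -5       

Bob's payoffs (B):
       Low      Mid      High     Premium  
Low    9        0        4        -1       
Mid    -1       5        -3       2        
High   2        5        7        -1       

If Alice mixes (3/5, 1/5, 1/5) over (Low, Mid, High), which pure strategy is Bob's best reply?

Bob's best reply maximizes expected payoff against the mix.
Low: (3/5)·9 + (1/5)·(-1) + (1/5)·2 = 28/5
Mid: (3/5)·0 + (1/5)·5 + (1/5)·5 = 2
High: (3/5)·4 + (1/5)·(-3) + (1/5)·7 = 16/5
Premium: (3/5)·(-1) + (1/5)·2 + (1/5)·(-1) = -2/5
Highest expected payoff is 28/5, from Low.

Low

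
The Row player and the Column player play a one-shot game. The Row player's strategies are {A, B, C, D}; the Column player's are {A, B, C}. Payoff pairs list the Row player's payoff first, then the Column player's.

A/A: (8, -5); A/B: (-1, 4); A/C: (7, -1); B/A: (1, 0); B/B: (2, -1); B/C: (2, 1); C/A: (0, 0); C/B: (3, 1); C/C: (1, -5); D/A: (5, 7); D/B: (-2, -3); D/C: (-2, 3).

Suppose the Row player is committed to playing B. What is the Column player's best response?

With the Row player fixed at B, the Column player's payoffs are: A → 0, B → -1, C → 1.
The maximum is 1, achieved by C.

C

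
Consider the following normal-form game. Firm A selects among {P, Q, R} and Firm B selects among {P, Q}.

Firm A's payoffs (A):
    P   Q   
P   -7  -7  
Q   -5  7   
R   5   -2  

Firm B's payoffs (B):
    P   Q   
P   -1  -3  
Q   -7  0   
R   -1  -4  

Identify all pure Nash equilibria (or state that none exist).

Check mutual best responses: a cell is a NE iff neither player can gain by unilaterally deviating.
Firm A's best responses — vs P: R (payoff 5); vs Q: Q (payoff 7).
Firm B's best responses — vs P: P (payoff -1); vs Q: Q (payoff 0); vs R: P (payoff -1).
Mutual best responses occur at (Q, Q) and (R, P); at each, neither player gains by switching.

(Q, Q) and (R, P)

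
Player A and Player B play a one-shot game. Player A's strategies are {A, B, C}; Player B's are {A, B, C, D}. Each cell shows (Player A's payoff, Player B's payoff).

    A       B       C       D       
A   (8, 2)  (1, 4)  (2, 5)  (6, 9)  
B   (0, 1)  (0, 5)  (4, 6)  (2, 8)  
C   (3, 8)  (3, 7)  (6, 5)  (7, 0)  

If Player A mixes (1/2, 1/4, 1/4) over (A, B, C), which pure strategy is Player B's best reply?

Player B's best reply maximizes expected payoff against the mix.
A: (1/2)·2 + (1/4)·1 + (1/4)·8 = 13/4
B: (1/2)·4 + (1/4)·5 + (1/4)·7 = 5
C: (1/2)·5 + (1/4)·6 + (1/4)·5 = 21/4
D: (1/2)·9 + (1/4)·8 + (1/4)·0 = 13/2
Highest expected payoff is 13/2, from D.

D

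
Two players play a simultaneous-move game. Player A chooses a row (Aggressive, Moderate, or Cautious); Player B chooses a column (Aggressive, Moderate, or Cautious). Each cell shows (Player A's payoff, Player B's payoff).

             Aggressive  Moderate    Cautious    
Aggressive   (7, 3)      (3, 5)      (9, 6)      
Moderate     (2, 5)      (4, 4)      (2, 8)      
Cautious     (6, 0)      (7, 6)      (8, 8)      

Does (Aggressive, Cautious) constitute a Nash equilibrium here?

Yes

Holding Player B at Cautious: Player A gets 9 from Aggressive, versus 2 from Moderate, 8 from Cautious. No profitable deviation for Player A.
Holding Player A at Aggressive: Player B gets 6 from Cautious, versus 3 from Aggressive, 5 from Moderate. No profitable deviation for Player B either.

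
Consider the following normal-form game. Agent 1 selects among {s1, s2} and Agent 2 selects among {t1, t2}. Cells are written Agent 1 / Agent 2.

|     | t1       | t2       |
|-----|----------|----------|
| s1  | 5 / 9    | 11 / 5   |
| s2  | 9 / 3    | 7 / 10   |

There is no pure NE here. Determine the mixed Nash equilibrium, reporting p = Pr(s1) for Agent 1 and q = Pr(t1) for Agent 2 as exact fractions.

p = 7/11, q = 1/2

In a mixed NE each player is indifferent between their pure strategies, so the opponent's mix sets the indifference.
Agent 2 indifferent between t1 and t2: p·9 + (1−p)·3 = p·5 + (1−p)·10 ⟹ 3 + 6p = 10 + (-5)p ⟹ p = 7/11.
Agent 1 indifferent between s1 and s2: q·5 + (1−q)·11 = q·9 + (1−q)·7 ⟹ 11 + (-6)q = 7 + 2q ⟹ q = 1/2.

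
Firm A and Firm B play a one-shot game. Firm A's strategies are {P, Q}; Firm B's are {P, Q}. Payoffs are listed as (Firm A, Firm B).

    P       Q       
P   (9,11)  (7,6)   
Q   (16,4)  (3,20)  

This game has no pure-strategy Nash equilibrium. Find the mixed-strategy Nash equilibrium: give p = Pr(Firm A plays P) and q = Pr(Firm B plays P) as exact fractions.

p = 16/21, q = 4/11

Each player's mixing probability is pinned down by making the *other* player indifferent.
Firm B indifferent between P and Q: p·11 + (1−p)·4 = p·6 + (1−p)·20 ⟹ 4 + 7p = 20 + (-14)p ⟹ p = 16/21.
Firm A indifferent between P and Q: q·9 + (1−q)·7 = q·16 + (1−q)·3 ⟹ 7 + 2q = 3 + 13q ⟹ q = 4/11.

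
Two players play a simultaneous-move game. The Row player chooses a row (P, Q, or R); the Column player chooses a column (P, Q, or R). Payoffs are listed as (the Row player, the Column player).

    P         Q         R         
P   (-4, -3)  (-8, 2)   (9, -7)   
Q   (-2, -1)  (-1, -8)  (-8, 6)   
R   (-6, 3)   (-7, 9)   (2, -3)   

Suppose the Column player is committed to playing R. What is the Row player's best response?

P

With the Column player fixed at R, the Row player's payoffs are: P → 9, Q → -8, R → 2.
The maximum is 9, achieved by P.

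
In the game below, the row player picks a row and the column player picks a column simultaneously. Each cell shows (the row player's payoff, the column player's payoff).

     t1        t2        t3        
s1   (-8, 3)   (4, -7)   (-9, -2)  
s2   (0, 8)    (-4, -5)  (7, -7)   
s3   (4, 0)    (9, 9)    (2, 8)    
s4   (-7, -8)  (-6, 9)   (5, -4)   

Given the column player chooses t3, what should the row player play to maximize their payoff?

s2

With the column player fixed at t3, the row player's payoffs are: s1 → -9, s2 → 7, s3 → 2, s4 → 5.
The maximum is 7, achieved by s2.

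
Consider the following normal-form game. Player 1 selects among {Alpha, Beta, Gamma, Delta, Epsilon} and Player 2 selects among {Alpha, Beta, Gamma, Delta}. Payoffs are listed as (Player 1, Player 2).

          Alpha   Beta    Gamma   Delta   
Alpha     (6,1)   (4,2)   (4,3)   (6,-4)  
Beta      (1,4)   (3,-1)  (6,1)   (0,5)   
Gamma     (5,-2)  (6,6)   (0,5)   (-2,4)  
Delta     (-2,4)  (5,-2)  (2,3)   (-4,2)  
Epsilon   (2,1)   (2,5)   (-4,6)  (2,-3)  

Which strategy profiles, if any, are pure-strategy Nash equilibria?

(Gamma, Beta)

A profile is a Nash equilibrium when each player is best-responding to the other.
Player 1's best responses — vs Alpha: Alpha (payoff 6); vs Beta: Gamma (payoff 6); vs Gamma: Beta (payoff 6); vs Delta: Alpha (payoff 6).
Player 2's best responses — vs Alpha: Gamma (payoff 3); vs Beta: Delta (payoff 5); vs Gamma: Beta (payoff 6); vs Delta: Alpha (payoff 4); vs Epsilon: Gamma (payoff 6).
The only mutual best response is (Gamma, Beta); neither player gains by switching there.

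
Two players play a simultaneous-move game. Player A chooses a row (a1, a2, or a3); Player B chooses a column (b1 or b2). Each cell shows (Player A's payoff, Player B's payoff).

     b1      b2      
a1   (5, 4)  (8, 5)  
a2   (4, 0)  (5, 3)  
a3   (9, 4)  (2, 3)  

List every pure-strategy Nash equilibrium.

Check mutual best responses: a cell is a NE iff neither player can gain by unilaterally deviating.
Player A's best responses — vs b1: a3 (payoff 9); vs b2: a1 (payoff 8).
Player B's best responses — vs a1: b2 (payoff 5); vs a2: b2 (payoff 3); vs a3: b1 (payoff 4).
Mutual best responses occur at (a1, b2) and (a3, b1); at each, neither player gains by switching.

(a1, b2) and (a3, b1)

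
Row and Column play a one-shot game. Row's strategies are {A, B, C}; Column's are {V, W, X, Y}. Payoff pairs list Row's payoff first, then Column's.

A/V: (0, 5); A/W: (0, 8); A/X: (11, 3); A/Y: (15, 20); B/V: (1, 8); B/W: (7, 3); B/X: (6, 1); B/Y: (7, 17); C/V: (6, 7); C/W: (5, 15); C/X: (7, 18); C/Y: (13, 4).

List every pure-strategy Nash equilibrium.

Find each player's best response to every opponent strategy; NE are the intersections.
Row's best responses — vs V: C (payoff 6); vs W: B (payoff 7); vs X: A (payoff 11); vs Y: A (payoff 15).
Column's best responses — vs A: Y (payoff 20); vs B: Y (payoff 17); vs C: X (payoff 18).
The only mutual best response is (A, Y); neither player gains by switching there.

(A, Y)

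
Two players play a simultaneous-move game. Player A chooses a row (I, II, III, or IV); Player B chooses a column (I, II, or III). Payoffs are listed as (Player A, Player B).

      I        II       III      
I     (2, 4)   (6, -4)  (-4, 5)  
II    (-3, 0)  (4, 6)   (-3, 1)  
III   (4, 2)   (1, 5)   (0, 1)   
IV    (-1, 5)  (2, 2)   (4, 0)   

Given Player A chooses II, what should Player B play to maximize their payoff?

II

With Player A fixed at II, Player B's payoffs are: I → 0, II → 6, III → 1.
The maximum is 6, achieved by II.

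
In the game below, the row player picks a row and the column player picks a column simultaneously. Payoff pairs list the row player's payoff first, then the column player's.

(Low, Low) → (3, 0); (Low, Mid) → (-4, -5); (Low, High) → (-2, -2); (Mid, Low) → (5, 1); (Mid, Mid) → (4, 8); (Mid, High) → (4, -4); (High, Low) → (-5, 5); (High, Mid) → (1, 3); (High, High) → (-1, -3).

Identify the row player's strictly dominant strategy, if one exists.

A strategy is strictly dominant if it gives the row player a strictly higher payoff than every other strategy, against every choice by the opponent.
Mid strictly dominates: vs Low: 5 > each of {3, -5}; vs Mid: 4 > each of {-4, 1}; vs High: 4 > each of {-2, -1}.

Mid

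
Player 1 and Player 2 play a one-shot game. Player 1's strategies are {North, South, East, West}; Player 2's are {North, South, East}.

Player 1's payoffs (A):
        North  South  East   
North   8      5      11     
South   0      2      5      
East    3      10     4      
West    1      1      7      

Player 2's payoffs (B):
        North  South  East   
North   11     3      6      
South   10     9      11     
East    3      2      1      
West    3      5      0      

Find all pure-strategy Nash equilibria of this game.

Check mutual best responses: a cell is a NE iff neither player can gain by unilaterally deviating.
Player 1's best responses — vs North: North (payoff 8); vs South: East (payoff 10); vs East: North (payoff 11).
Player 2's best responses — vs North: North (payoff 11); vs South: East (payoff 11); vs East: North (payoff 3); vs West: South (payoff 5).
The only mutual best response is (North, North); neither player gains by switching there.

(North, North)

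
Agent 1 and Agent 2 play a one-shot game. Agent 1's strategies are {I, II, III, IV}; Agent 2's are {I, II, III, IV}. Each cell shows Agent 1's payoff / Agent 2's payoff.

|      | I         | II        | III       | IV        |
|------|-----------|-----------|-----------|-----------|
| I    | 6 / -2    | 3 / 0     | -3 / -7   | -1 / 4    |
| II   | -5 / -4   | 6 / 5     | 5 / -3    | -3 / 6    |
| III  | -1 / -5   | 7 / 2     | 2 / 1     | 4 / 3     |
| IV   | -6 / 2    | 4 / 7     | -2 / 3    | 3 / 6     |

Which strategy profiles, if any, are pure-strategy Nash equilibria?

Check mutual best responses: a cell is a NE iff neither player can gain by unilaterally deviating.
Agent 1's best responses — vs I: I (payoff 6); vs II: III (payoff 7); vs III: II (payoff 5); vs IV: III (payoff 4).
Agent 2's best responses — vs I: IV (payoff 4); vs II: IV (payoff 6); vs III: IV (payoff 3); vs IV: II (payoff 7).
The only mutual best response is (III, IV); neither player gains by switching there.

(III, IV)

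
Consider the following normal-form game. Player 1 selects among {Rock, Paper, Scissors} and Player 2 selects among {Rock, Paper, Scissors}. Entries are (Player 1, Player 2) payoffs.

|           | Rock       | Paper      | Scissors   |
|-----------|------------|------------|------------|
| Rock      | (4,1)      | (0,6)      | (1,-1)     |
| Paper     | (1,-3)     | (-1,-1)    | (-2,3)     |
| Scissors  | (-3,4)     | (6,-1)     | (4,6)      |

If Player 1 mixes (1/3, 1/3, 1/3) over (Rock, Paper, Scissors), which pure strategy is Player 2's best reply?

Scissors

Player 2's best reply maximizes expected payoff against the mix.
Rock: (1/3)·1 + (1/3)·(-3) + (1/3)·4 = 2/3
Paper: (1/3)·6 + (1/3)·(-1) + (1/3)·(-1) = 4/3
Scissors: (1/3)·(-1) + (1/3)·3 + (1/3)·6 = 8/3
Highest expected payoff is 8/3, from Scissors.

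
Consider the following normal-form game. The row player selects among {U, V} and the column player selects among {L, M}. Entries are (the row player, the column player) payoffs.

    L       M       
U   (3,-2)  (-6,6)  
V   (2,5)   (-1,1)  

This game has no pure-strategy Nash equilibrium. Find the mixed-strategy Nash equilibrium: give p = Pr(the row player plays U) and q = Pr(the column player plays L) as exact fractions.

p = 1/3, q = 5/6

Each player's mixing probability is pinned down by making the *other* player indifferent.
The column player indifferent between L and M: p·(-2) + (1−p)·5 = p·6 + (1−p)·1 ⟹ 5 + (-7)p = 1 + 5p ⟹ p = 1/3.
The row player indifferent between U and V: q·3 + (1−q)·(-6) = q·2 + (1−q)·(-1) ⟹ (-6) + 9q = (-1) + 3q ⟹ q = 5/6.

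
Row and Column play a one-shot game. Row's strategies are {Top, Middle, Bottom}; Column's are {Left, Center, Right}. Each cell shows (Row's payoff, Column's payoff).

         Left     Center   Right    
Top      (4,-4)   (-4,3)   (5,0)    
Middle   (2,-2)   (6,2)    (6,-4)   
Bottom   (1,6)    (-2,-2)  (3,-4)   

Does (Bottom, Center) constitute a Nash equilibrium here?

Holding Column at Center: Row gets -2 from Bottom but could get 6 by switching to Middle. Row has a profitable deviation.

No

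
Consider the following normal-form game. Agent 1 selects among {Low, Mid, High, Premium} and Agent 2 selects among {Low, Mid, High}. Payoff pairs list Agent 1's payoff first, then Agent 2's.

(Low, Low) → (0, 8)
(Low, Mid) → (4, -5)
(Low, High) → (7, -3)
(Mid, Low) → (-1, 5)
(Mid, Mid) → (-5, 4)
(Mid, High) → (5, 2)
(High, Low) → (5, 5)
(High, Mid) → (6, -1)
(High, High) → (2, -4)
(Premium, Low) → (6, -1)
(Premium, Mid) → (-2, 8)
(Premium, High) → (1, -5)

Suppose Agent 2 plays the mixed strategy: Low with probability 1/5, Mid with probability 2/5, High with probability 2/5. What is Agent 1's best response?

Compute Agent 1's expected payoff from each pure strategy against the given mix.
Low: (1/5)·0 + (2/5)·4 + (2/5)·7 = 22/5
Mid: (1/5)·(-1) + (2/5)·(-5) + (2/5)·5 = -1/5
High: (1/5)·5 + (2/5)·6 + (2/5)·2 = 21/5
Premium: (1/5)·6 + (2/5)·(-2) + (2/5)·1 = 4/5
Highest expected payoff is 22/5, from Low.

Low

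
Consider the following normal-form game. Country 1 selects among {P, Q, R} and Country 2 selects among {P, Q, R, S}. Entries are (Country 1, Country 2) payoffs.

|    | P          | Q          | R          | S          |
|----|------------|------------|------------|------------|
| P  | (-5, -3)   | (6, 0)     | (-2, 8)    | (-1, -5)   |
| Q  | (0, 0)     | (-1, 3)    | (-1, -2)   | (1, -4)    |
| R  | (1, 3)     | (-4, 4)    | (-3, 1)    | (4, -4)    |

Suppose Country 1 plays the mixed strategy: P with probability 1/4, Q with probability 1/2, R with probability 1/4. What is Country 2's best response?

Country 2's best reply maximizes expected payoff against the mix.
P: (1/4)·(-3) + (1/2)·0 + (1/4)·3 = 0
Q: (1/4)·0 + (1/2)·3 + (1/4)·4 = 5/2
R: (1/4)·8 + (1/2)·(-2) + (1/4)·1 = 5/4
S: (1/4)·(-5) + (1/2)·(-4) + (1/4)·(-4) = -17/4
Highest expected payoff is 5/2, from Q.

Q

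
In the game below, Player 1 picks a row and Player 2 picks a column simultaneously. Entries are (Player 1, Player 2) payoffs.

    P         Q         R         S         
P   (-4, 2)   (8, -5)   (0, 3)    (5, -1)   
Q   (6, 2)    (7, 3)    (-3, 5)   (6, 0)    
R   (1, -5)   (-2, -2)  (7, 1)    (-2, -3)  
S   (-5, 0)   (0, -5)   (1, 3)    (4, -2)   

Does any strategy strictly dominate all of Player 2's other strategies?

Check whether one of Player 2's strategies beats all alternatives regardless of what the opponent does.
R strictly dominates: vs P: 3 > each of {2, -5, -1}; vs Q: 5 > each of {2, 3, 0}; vs R: 1 > each of {-5, -2, -3}; vs S: 3 > each of {0, -5, -2}.

R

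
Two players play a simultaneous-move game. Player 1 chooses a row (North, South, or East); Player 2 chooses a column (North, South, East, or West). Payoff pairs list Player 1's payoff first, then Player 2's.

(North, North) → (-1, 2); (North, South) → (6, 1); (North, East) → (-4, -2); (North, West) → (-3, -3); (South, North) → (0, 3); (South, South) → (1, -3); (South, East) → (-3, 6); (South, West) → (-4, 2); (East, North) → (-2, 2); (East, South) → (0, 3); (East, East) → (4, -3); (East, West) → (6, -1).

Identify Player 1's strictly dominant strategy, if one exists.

A strategy is strictly dominant if it gives Player 1 a strictly higher payoff than every other strategy, against every choice by the opponent.
North is not dominant: against North, South gives 0 > -1.
South is not dominant: against South, North gives 6 > 1.
East is not dominant: against North, North gives -1 > -2.
No single strategy is best against every opponent action.

No strictly dominant strategy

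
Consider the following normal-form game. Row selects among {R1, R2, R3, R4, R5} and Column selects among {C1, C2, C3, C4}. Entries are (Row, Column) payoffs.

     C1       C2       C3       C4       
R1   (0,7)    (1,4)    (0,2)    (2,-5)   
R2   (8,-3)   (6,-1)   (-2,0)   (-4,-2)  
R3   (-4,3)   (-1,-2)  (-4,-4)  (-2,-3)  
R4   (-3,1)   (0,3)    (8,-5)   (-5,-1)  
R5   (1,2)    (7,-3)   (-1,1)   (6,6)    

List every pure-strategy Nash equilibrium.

(R5, C4)

Check mutual best responses: a cell is a NE iff neither player can gain by unilaterally deviating.
Row's best responses — vs C1: R2 (payoff 8); vs C2: R5 (payoff 7); vs C3: R4 (payoff 8); vs C4: R5 (payoff 6).
Column's best responses — vs R1: C1 (payoff 7); vs R2: C3 (payoff 0); vs R3: C1 (payoff 3); vs R4: C2 (payoff 3); vs R5: C4 (payoff 6).
The only mutual best response is (R5, C4); neither player gains by switching there.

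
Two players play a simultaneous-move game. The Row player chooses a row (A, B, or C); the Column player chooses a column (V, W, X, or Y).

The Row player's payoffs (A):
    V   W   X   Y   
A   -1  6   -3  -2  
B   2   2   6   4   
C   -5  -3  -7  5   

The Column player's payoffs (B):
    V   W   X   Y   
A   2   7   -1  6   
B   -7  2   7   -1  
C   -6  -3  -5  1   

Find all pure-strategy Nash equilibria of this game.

(A, W), (B, X), and (C, Y)

A profile is a Nash equilibrium when each player is best-responding to the other.
The Row player's best responses — vs V: B (payoff 2); vs W: A (payoff 6); vs X: B (payoff 6); vs Y: C (payoff 5).
The Column player's best responses — vs A: W (payoff 7); vs B: X (payoff 7); vs C: Y (payoff 1).
Mutual best responses occur at (A, W), (B, X), and (C, Y); at each, neither player gains by switching.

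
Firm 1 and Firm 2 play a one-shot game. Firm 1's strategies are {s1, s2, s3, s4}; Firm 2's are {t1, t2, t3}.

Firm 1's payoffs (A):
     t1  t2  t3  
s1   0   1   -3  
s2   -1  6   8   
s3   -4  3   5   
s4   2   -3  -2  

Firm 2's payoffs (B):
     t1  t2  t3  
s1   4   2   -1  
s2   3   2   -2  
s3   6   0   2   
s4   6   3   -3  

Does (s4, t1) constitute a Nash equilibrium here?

Yes

Holding Firm 2 at t1: Firm 1 gets 2 from s4, versus 0 from s1, -1 from s2, -4 from s3. No profitable deviation for Firm 1.
Holding Firm 1 at s4: Firm 2 gets 6 from t1, versus 3 from t2, -3 from t3. No profitable deviation for Firm 2 either.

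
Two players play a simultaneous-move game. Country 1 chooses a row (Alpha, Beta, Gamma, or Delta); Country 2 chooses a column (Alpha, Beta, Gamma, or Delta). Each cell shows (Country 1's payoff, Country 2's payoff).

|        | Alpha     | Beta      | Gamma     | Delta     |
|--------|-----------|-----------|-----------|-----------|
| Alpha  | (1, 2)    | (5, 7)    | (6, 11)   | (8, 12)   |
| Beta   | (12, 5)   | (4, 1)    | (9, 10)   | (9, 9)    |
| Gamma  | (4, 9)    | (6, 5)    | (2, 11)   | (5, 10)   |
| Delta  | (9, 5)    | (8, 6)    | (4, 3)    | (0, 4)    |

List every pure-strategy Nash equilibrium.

Find each player's best response to every opponent strategy; NE are the intersections.
Country 1's best responses — vs Alpha: Beta (payoff 12); vs Beta: Delta (payoff 8); vs Gamma: Beta (payoff 9); vs Delta: Beta (payoff 9).
Country 2's best responses — vs Alpha: Delta (payoff 12); vs Beta: Gamma (payoff 10); vs Gamma: Gamma (payoff 11); vs Delta: Beta (payoff 6).
Mutual best responses occur at (Beta, Gamma) and (Delta, Beta); at each, neither player gains by switching.

(Beta, Gamma) and (Delta, Beta)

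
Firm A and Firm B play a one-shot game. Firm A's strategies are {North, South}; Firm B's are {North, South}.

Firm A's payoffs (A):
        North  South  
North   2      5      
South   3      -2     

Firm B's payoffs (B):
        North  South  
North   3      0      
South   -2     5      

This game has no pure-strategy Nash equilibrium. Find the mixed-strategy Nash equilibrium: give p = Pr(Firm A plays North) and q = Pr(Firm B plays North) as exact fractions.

p = 7/10, q = 7/8

Each player's mixing probability is pinned down by making the *other* player indifferent.
Firm B indifferent between North and South: p·3 + (1−p)·(-2) = p·0 + (1−p)·5 ⟹ (-2) + 5p = 5 + (-5)p ⟹ p = 7/10.
Firm A indifferent between North and South: q·2 + (1−q)·5 = q·3 + (1−q)·(-2) ⟹ 5 + (-3)q = (-2) + 5q ⟹ q = 7/8.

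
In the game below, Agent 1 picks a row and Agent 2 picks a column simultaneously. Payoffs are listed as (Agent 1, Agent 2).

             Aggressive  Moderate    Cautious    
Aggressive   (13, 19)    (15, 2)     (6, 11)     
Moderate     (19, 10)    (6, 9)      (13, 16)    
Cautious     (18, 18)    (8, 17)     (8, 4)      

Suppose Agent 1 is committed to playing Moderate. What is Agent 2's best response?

Cautious

With Agent 1 fixed at Moderate, Agent 2's payoffs are: Aggressive → 10, Moderate → 9, Cautious → 16.
The maximum is 16, achieved by Cautious.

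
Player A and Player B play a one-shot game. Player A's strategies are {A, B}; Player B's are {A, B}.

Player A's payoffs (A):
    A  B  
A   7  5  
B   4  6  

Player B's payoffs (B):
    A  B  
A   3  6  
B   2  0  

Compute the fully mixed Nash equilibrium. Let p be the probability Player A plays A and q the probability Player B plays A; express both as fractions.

p = 2/5, q = 1/4

In a mixed NE each player is indifferent between their pure strategies, so the opponent's mix sets the indifference.
Player B indifferent between A and B: p·3 + (1−p)·2 = p·6 + (1−p)·0 ⟹ 2 + 1p = 0 + 6p ⟹ p = 2/5.
Player A indifferent between A and B: q·7 + (1−q)·5 = q·4 + (1−q)·6 ⟹ 5 + 2q = 6 + (-2)q ⟹ q = 1/4.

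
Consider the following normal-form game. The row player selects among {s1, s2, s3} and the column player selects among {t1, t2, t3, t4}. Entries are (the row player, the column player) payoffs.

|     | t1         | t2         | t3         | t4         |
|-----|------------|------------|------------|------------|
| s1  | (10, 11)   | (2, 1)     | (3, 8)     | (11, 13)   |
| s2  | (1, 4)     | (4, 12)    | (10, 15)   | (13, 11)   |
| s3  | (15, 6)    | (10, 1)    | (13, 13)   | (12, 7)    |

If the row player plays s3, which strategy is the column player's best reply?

t3

With the row player fixed at s3, the column player's payoffs are: t1 → 6, t2 → 1, t3 → 13, t4 → 7.
The maximum is 13, achieved by t3.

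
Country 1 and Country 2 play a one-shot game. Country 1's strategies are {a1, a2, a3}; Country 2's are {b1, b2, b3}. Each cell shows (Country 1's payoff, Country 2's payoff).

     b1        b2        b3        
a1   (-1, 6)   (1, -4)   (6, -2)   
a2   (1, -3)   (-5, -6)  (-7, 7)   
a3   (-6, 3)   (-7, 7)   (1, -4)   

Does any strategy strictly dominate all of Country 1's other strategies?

A strategy is strictly dominant if it gives Country 1 a strictly higher payoff than every other strategy, against every choice by the opponent.
a1 is not dominant: against b1, a2 gives 1 > -1.
a2 is not dominant: against b2, a1 gives 1 > -5.
a3 is not dominant: against b1, a1 gives -1 > -6.
No single strategy is best against every opponent action.

None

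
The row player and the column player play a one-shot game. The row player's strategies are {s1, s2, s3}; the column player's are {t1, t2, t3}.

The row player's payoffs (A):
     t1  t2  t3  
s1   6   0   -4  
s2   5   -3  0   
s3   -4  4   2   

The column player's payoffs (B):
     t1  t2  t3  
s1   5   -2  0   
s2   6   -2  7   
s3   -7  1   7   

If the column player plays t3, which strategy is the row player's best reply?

With the column player fixed at t3, the row player's payoffs are: s1 → -4, s2 → 0, s3 → 2.
The maximum is 2, achieved by s3.

s3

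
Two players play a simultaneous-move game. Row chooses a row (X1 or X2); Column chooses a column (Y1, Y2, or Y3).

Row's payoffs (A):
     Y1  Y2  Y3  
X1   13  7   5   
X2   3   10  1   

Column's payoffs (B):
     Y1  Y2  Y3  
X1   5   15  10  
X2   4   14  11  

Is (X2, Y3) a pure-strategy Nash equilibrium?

Holding Column at Y3: Row gets 1 from X2 but could get 5 by switching to X1. Row has a profitable deviation.

No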